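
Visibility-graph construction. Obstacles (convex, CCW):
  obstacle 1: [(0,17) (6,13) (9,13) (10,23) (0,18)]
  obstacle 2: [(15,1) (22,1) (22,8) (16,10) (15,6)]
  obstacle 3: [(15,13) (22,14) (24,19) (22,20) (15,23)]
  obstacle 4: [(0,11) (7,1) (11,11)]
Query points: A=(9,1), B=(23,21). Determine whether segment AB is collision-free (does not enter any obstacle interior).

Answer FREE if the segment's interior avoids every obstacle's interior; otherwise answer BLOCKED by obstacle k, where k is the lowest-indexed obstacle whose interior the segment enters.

Obstacle 1 [(0,17) (6,13) (9,13) (10,23) (0,18)]:
  edge (0,17)–(6,13): clear
  edge (6,13)–(9,13): clear
  edge (9,13)–(10,23): clear
  edge (10,23)–(0,18): clear
  edge (0,18)–(0,17): clear
  midpoint (16,11) outside
  → clear
Obstacle 2 [(15,1) (22,1) (22,8) (16,10) (15,6)]:
  edge (15,1)–(22,1): clear
  edge (22,1)–(22,8): clear
  edge (22,8)–(16,10): clear
  edge (16,10)–(15,6): clear
  edge (15,6)–(15,1): clear
  midpoint (16,11) outside
  → clear
Obstacle 3 [(15,13) (22,14) (24,19) (22,20) (15,23)]:
  edge (15,13)–(22,14): crosses AB
  edge (22,14)–(24,19): clear
  edge (24,19)–(22,20): crosses AB
  edge (22,20)–(15,23): clear
  edge (15,23)–(15,13): clear
  → BLOCKED
Obstacle 4 [(0,11) (7,1) (11,11)]:
  edge (0,11)–(7,1): clear
  edge (7,1)–(11,11): clear
  edge (11,11)–(0,11): clear
  midpoint (16,11) outside
  → clear

BLOCKED by obstacle 3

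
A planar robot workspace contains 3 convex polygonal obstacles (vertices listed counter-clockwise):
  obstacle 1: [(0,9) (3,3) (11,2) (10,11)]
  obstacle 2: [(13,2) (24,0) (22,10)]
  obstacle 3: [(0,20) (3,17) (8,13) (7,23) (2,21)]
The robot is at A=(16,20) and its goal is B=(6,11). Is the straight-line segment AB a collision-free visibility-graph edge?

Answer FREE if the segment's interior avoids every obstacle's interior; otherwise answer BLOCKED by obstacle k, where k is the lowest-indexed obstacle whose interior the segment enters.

Obstacle 1 [(0,9) (3,3) (11,2) (10,11)]:
  edge (0,9)–(3,3): clear
  edge (3,3)–(11,2): clear
  edge (11,2)–(10,11): clear
  edge (10,11)–(0,9): clear
  midpoint (11,31/2) outside
  → clear
Obstacle 2 [(13,2) (24,0) (22,10)]:
  edge (13,2)–(24,0): clear
  edge (24,0)–(22,10): clear
  edge (22,10)–(13,2): clear
  midpoint (11,31/2) outside
  → clear
Obstacle 3 [(0,20) (3,17) (8,13) (7,23) (2,21)]:
  edge (0,20)–(3,17): clear
  edge (3,17)–(8,13): clear
  edge (8,13)–(7,23): clear
  edge (7,23)–(2,21): clear
  edge (2,21)–(0,20): clear
  midpoint (11,31/2) outside
  → clear

FREE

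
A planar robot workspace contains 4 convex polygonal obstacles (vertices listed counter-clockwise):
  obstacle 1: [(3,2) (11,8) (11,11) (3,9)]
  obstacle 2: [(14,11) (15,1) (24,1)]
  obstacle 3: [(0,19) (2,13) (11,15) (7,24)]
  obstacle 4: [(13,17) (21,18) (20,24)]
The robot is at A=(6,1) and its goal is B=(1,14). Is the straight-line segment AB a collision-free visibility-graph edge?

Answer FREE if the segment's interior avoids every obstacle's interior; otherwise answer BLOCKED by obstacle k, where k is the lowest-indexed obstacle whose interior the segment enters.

Obstacle 1 [(3,2) (11,8) (11,11) (3,9)]:
  edge (3,2)–(11,8): crosses AB
  edge (11,8)–(11,11): clear
  edge (11,11)–(3,9): clear
  edge (3,9)–(3,2): crosses AB
  → BLOCKED
Obstacle 2 [(14,11) (15,1) (24,1)]:
  edge (14,11)–(15,1): clear
  edge (15,1)–(24,1): clear
  edge (24,1)–(14,11): clear
  midpoint (7/2,15/2) outside
  → clear
Obstacle 3 [(0,19) (2,13) (11,15) (7,24)]:
  edge (0,19)–(2,13): clear
  edge (2,13)–(11,15): clear
  edge (11,15)–(7,24): clear
  edge (7,24)–(0,19): clear
  midpoint (7/2,15/2) outside
  → clear
Obstacle 4 [(13,17) (21,18) (20,24)]:
  edge (13,17)–(21,18): clear
  edge (21,18)–(20,24): clear
  edge (20,24)–(13,17): clear
  midpoint (7/2,15/2) outside
  → clear

BLOCKED by obstacle 1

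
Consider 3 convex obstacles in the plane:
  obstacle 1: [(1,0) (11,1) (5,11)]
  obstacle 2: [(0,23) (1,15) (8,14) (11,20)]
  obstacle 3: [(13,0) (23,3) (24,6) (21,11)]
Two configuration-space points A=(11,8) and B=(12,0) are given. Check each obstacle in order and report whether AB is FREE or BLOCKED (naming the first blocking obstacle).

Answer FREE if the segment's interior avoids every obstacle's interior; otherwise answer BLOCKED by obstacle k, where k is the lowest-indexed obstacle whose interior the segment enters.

Obstacle 1 [(1,0) (11,1) (5,11)]:
  edge (1,0)–(11,1): clear
  edge (11,1)–(5,11): clear
  edge (5,11)–(1,0): clear
  midpoint (23/2,4) outside
  → clear
Obstacle 2 [(0,23) (1,15) (8,14) (11,20)]:
  edge (0,23)–(1,15): clear
  edge (1,15)–(8,14): clear
  edge (8,14)–(11,20): clear
  edge (11,20)–(0,23): clear
  midpoint (23/2,4) outside
  → clear
Obstacle 3 [(13,0) (23,3) (24,6) (21,11)]:
  edge (13,0)–(23,3): clear
  edge (23,3)–(24,6): clear
  edge (24,6)–(21,11): clear
  edge (21,11)–(13,0): clear
  midpoint (23/2,4) outside
  → clear

FREE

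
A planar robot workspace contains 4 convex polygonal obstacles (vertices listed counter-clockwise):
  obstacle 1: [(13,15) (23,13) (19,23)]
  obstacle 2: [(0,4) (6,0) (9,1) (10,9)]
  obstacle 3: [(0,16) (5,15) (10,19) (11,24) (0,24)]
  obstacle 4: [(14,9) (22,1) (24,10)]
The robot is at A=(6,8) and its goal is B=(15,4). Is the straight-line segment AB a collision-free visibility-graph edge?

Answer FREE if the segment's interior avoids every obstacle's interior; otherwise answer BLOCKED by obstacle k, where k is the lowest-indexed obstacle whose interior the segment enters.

BLOCKED by obstacle 2

Obstacle 1 [(13,15) (23,13) (19,23)]:
  edge (13,15)–(23,13): clear
  edge (23,13)–(19,23): clear
  edge (19,23)–(13,15): clear
  midpoint (21/2,6) outside
  → clear
Obstacle 2 [(0,4) (6,0) (9,1) (10,9)]:
  edge (0,4)–(6,0): clear
  edge (6,0)–(9,1): clear
  edge (9,1)–(10,9): crosses AB
  edge (10,9)–(0,4): crosses AB
  → BLOCKED
Obstacle 3 [(0,16) (5,15) (10,19) (11,24) (0,24)]:
  edge (0,16)–(5,15): clear
  edge (5,15)–(10,19): clear
  edge (10,19)–(11,24): clear
  edge (11,24)–(0,24): clear
  edge (0,24)–(0,16): clear
  midpoint (21/2,6) outside
  → clear
Obstacle 4 [(14,9) (22,1) (24,10)]:
  edge (14,9)–(22,1): clear
  edge (22,1)–(24,10): clear
  edge (24,10)–(14,9): clear
  midpoint (21/2,6) outside
  → clear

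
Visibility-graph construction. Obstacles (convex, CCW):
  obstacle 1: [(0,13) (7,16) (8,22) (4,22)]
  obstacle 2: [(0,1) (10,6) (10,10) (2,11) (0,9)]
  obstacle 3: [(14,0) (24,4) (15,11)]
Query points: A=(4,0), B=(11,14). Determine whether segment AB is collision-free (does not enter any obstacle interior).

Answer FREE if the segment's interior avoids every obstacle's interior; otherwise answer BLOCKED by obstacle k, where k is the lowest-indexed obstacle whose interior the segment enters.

Obstacle 1 [(0,13) (7,16) (8,22) (4,22)]:
  edge (0,13)–(7,16): clear
  edge (7,16)–(8,22): clear
  edge (8,22)–(4,22): clear
  edge (4,22)–(0,13): clear
  midpoint (15/2,7) outside
  → clear
Obstacle 2 [(0,1) (10,6) (10,10) (2,11) (0,9)]:
  edge (0,1)–(10,6): crosses AB
  edge (10,6)–(10,10): clear
  edge (10,10)–(2,11): crosses AB
  edge (2,11)–(0,9): clear
  edge (0,9)–(0,1): clear
  → BLOCKED
Obstacle 3 [(14,0) (24,4) (15,11)]:
  edge (14,0)–(24,4): clear
  edge (24,4)–(15,11): clear
  edge (15,11)–(14,0): clear
  midpoint (15/2,7) outside
  → clear

BLOCKED by obstacle 2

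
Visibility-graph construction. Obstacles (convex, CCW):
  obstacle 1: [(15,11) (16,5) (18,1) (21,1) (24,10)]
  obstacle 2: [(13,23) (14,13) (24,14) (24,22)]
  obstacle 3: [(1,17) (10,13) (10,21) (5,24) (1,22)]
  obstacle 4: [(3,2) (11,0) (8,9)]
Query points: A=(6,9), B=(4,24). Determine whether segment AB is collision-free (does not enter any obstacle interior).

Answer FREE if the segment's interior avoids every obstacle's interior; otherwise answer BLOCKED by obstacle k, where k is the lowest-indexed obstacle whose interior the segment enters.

BLOCKED by obstacle 3

Obstacle 1 [(15,11) (16,5) (18,1) (21,1) (24,10)]:
  edge (15,11)–(16,5): clear
  edge (16,5)–(18,1): clear
  edge (18,1)–(21,1): clear
  edge (21,1)–(24,10): clear
  edge (24,10)–(15,11): clear
  midpoint (5,33/2) outside
  → clear
Obstacle 2 [(13,23) (14,13) (24,14) (24,22)]:
  edge (13,23)–(14,13): clear
  edge (14,13)–(24,14): clear
  edge (24,14)–(24,22): clear
  edge (24,22)–(13,23): clear
  midpoint (5,33/2) outside
  → clear
Obstacle 3 [(1,17) (10,13) (10,21) (5,24) (1,22)]:
  edge (1,17)–(10,13): crosses AB
  edge (10,13)–(10,21): clear
  edge (10,21)–(5,24): clear
  edge (5,24)–(1,22): crosses AB
  edge (1,22)–(1,17): clear
  → BLOCKED
Obstacle 4 [(3,2) (11,0) (8,9)]:
  edge (3,2)–(11,0): clear
  edge (11,0)–(8,9): clear
  edge (8,9)–(3,2): clear
  midpoint (5,33/2) outside
  → clear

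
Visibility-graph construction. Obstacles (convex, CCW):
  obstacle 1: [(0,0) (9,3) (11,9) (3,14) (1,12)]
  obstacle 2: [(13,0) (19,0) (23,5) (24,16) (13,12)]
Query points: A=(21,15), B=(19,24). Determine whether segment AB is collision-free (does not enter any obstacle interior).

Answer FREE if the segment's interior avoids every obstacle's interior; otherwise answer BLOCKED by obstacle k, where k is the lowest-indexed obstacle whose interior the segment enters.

FREE

Obstacle 1 [(0,0) (9,3) (11,9) (3,14) (1,12)]:
  edge (0,0)–(9,3): clear
  edge (9,3)–(11,9): clear
  edge (11,9)–(3,14): clear
  edge (3,14)–(1,12): clear
  edge (1,12)–(0,0): clear
  midpoint (20,39/2) outside
  → clear
Obstacle 2 [(13,0) (19,0) (23,5) (24,16) (13,12)]:
  edge (13,0)–(19,0): clear
  edge (19,0)–(23,5): clear
  edge (23,5)–(24,16): clear
  edge (24,16)–(13,12): clear
  edge (13,12)–(13,0): clear
  midpoint (20,39/2) outside
  → clear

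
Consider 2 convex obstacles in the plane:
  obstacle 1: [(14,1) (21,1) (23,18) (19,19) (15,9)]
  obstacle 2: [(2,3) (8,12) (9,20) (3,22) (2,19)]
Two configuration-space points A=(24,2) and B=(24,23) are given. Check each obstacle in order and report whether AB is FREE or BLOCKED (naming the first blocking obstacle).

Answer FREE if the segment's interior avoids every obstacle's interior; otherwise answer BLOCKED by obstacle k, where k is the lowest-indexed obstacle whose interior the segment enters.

Obstacle 1 [(14,1) (21,1) (23,18) (19,19) (15,9)]:
  edge (14,1)–(21,1): clear
  edge (21,1)–(23,18): clear
  edge (23,18)–(19,19): clear
  edge (19,19)–(15,9): clear
  edge (15,9)–(14,1): clear
  midpoint (24,25/2) outside
  → clear
Obstacle 2 [(2,3) (8,12) (9,20) (3,22) (2,19)]:
  edge (2,3)–(8,12): clear
  edge (8,12)–(9,20): clear
  edge (9,20)–(3,22): clear
  edge (3,22)–(2,19): clear
  edge (2,19)–(2,3): clear
  midpoint (24,25/2) outside
  → clear

FREE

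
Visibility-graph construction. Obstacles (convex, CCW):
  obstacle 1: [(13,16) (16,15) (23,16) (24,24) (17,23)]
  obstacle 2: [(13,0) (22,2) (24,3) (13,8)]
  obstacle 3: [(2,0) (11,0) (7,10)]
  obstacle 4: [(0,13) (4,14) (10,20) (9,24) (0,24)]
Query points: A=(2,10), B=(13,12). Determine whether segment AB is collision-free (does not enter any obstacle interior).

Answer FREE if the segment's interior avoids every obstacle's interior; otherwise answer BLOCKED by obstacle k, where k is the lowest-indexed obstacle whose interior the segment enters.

Obstacle 1 [(13,16) (16,15) (23,16) (24,24) (17,23)]:
  edge (13,16)–(16,15): clear
  edge (16,15)–(23,16): clear
  edge (23,16)–(24,24): clear
  edge (24,24)–(17,23): clear
  edge (17,23)–(13,16): clear
  midpoint (15/2,11) outside
  → clear
Obstacle 2 [(13,0) (22,2) (24,3) (13,8)]:
  edge (13,0)–(22,2): clear
  edge (22,2)–(24,3): clear
  edge (24,3)–(13,8): clear
  edge (13,8)–(13,0): clear
  midpoint (15/2,11) outside
  → clear
Obstacle 3 [(2,0) (11,0) (7,10)]:
  edge (2,0)–(11,0): clear
  edge (11,0)–(7,10): clear
  edge (7,10)–(2,0): clear
  midpoint (15/2,11) outside
  → clear
Obstacle 4 [(0,13) (4,14) (10,20) (9,24) (0,24)]:
  edge (0,13)–(4,14): clear
  edge (4,14)–(10,20): clear
  edge (10,20)–(9,24): clear
  edge (9,24)–(0,24): clear
  edge (0,24)–(0,13): clear
  midpoint (15/2,11) outside
  → clear

FREE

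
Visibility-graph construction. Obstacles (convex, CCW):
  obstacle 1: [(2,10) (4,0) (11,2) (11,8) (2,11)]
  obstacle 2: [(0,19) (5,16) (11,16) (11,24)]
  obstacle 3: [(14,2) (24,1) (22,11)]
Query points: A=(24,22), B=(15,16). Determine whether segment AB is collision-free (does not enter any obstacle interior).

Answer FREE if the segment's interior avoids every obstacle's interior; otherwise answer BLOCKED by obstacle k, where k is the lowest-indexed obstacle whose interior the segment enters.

Obstacle 1 [(2,10) (4,0) (11,2) (11,8) (2,11)]:
  edge (2,10)–(4,0): clear
  edge (4,0)–(11,2): clear
  edge (11,2)–(11,8): clear
  edge (11,8)–(2,11): clear
  edge (2,11)–(2,10): clear
  midpoint (39/2,19) outside
  → clear
Obstacle 2 [(0,19) (5,16) (11,16) (11,24)]:
  edge (0,19)–(5,16): clear
  edge (5,16)–(11,16): clear
  edge (11,16)–(11,24): clear
  edge (11,24)–(0,19): clear
  midpoint (39/2,19) outside
  → clear
Obstacle 3 [(14,2) (24,1) (22,11)]:
  edge (14,2)–(24,1): clear
  edge (24,1)–(22,11): clear
  edge (22,11)–(14,2): clear
  midpoint (39/2,19) outside
  → clear

FREE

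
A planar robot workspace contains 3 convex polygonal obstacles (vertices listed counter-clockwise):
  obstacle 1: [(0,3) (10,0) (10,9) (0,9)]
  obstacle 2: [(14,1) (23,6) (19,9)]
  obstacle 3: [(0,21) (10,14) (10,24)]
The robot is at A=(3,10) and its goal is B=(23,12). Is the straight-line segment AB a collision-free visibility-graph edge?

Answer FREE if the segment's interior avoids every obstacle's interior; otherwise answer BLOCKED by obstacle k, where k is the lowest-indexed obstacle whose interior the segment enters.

FREE

Obstacle 1 [(0,3) (10,0) (10,9) (0,9)]:
  edge (0,3)–(10,0): clear
  edge (10,0)–(10,9): clear
  edge (10,9)–(0,9): clear
  edge (0,9)–(0,3): clear
  midpoint (13,11) outside
  → clear
Obstacle 2 [(14,1) (23,6) (19,9)]:
  edge (14,1)–(23,6): clear
  edge (23,6)–(19,9): clear
  edge (19,9)–(14,1): clear
  midpoint (13,11) outside
  → clear
Obstacle 3 [(0,21) (10,14) (10,24)]:
  edge (0,21)–(10,14): clear
  edge (10,14)–(10,24): clear
  edge (10,24)–(0,21): clear
  midpoint (13,11) outside
  → clear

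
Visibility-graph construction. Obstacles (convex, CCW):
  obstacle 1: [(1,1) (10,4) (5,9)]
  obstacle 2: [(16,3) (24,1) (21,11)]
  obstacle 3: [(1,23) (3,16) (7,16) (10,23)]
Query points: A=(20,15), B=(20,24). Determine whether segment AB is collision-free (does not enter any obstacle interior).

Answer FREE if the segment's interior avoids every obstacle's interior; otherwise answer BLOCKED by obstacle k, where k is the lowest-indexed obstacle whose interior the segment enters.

FREE

Obstacle 1 [(1,1) (10,4) (5,9)]:
  edge (1,1)–(10,4): clear
  edge (10,4)–(5,9): clear
  edge (5,9)–(1,1): clear
  midpoint (20,39/2) outside
  → clear
Obstacle 2 [(16,3) (24,1) (21,11)]:
  edge (16,3)–(24,1): clear
  edge (24,1)–(21,11): clear
  edge (21,11)–(16,3): clear
  midpoint (20,39/2) outside
  → clear
Obstacle 3 [(1,23) (3,16) (7,16) (10,23)]:
  edge (1,23)–(3,16): clear
  edge (3,16)–(7,16): clear
  edge (7,16)–(10,23): clear
  edge (10,23)–(1,23): clear
  midpoint (20,39/2) outside
  → clear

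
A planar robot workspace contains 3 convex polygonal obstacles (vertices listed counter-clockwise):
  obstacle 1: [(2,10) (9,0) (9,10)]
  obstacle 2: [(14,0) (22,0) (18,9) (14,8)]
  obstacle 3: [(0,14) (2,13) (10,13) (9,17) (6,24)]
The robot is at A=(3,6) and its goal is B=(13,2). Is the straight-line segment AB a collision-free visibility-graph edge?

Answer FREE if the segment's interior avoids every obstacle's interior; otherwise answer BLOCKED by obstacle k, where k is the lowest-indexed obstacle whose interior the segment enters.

Obstacle 1 [(2,10) (9,0) (9,10)]:
  edge (2,10)–(9,0): crosses AB
  edge (9,0)–(9,10): crosses AB
  edge (9,10)–(2,10): clear
  → BLOCKED
Obstacle 2 [(14,0) (22,0) (18,9) (14,8)]:
  edge (14,0)–(22,0): clear
  edge (22,0)–(18,9): clear
  edge (18,9)–(14,8): clear
  edge (14,8)–(14,0): clear
  midpoint (8,4) outside
  → clear
Obstacle 3 [(0,14) (2,13) (10,13) (9,17) (6,24)]:
  edge (0,14)–(2,13): clear
  edge (2,13)–(10,13): clear
  edge (10,13)–(9,17): clear
  edge (9,17)–(6,24): clear
  edge (6,24)–(0,14): clear
  midpoint (8,4) outside
  → clear

BLOCKED by obstacle 1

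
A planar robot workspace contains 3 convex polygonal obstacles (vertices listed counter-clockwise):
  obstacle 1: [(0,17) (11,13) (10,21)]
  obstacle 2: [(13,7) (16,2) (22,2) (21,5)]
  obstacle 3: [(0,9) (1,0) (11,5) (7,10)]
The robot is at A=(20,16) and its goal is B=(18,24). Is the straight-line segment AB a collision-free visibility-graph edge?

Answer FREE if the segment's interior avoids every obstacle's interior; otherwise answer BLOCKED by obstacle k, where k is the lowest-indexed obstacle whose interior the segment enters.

FREE

Obstacle 1 [(0,17) (11,13) (10,21)]:
  edge (0,17)–(11,13): clear
  edge (11,13)–(10,21): clear
  edge (10,21)–(0,17): clear
  midpoint (19,20) outside
  → clear
Obstacle 2 [(13,7) (16,2) (22,2) (21,5)]:
  edge (13,7)–(16,2): clear
  edge (16,2)–(22,2): clear
  edge (22,2)–(21,5): clear
  edge (21,5)–(13,7): clear
  midpoint (19,20) outside
  → clear
Obstacle 3 [(0,9) (1,0) (11,5) (7,10)]:
  edge (0,9)–(1,0): clear
  edge (1,0)–(11,5): clear
  edge (11,5)–(7,10): clear
  edge (7,10)–(0,9): clear
  midpoint (19,20) outside
  → clear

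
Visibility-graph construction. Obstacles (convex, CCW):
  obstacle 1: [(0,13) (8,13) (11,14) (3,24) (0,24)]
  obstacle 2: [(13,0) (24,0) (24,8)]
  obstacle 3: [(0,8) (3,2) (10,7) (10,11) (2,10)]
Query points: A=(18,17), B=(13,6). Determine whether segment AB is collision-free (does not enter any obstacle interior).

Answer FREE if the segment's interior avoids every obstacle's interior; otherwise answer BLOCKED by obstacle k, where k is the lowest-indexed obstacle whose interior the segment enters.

Obstacle 1 [(0,13) (8,13) (11,14) (3,24) (0,24)]:
  edge (0,13)–(8,13): clear
  edge (8,13)–(11,14): clear
  edge (11,14)–(3,24): clear
  edge (3,24)–(0,24): clear
  edge (0,24)–(0,13): clear
  midpoint (31/2,23/2) outside
  → clear
Obstacle 2 [(13,0) (24,0) (24,8)]:
  edge (13,0)–(24,0): clear
  edge (24,0)–(24,8): clear
  edge (24,8)–(13,0): clear
  midpoint (31/2,23/2) outside
  → clear
Obstacle 3 [(0,8) (3,2) (10,7) (10,11) (2,10)]:
  edge (0,8)–(3,2): clear
  edge (3,2)–(10,7): clear
  edge (10,7)–(10,11): clear
  edge (10,11)–(2,10): clear
  edge (2,10)–(0,8): clear
  midpoint (31/2,23/2) outside
  → clear

FREE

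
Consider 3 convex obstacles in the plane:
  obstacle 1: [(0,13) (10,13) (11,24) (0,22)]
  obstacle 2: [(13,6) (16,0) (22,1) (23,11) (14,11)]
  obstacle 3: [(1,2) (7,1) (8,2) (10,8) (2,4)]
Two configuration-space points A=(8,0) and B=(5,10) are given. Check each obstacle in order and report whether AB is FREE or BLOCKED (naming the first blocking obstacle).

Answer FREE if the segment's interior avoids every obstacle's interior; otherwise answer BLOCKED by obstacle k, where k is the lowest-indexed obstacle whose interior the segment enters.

Obstacle 1 [(0,13) (10,13) (11,24) (0,22)]:
  edge (0,13)–(10,13): clear
  edge (10,13)–(11,24): clear
  edge (11,24)–(0,22): clear
  edge (0,22)–(0,13): clear
  midpoint (13/2,5) outside
  → clear
Obstacle 2 [(13,6) (16,0) (22,1) (23,11) (14,11)]:
  edge (13,6)–(16,0): clear
  edge (16,0)–(22,1): clear
  edge (22,1)–(23,11): clear
  edge (23,11)–(14,11): clear
  edge (14,11)–(13,6): clear
  midpoint (13/2,5) outside
  → clear
Obstacle 3 [(1,2) (7,1) (8,2) (10,8) (2,4)]:
  edge (1,2)–(7,1): clear
  edge (7,1)–(8,2): crosses AB
  edge (8,2)–(10,8): clear
  edge (10,8)–(2,4): crosses AB
  edge (2,4)–(1,2): clear
  → BLOCKED

BLOCKED by obstacle 3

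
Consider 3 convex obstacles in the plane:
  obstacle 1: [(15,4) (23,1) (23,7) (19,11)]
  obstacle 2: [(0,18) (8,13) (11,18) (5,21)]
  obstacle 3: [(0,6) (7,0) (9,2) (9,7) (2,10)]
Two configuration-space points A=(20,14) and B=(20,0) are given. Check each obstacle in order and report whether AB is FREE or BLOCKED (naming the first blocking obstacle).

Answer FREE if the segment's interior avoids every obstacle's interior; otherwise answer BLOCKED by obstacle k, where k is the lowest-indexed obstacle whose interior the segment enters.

BLOCKED by obstacle 1

Obstacle 1 [(15,4) (23,1) (23,7) (19,11)]:
  edge (15,4)–(23,1): crosses AB
  edge (23,1)–(23,7): clear
  edge (23,7)–(19,11): crosses AB
  edge (19,11)–(15,4): clear
  → BLOCKED
Obstacle 2 [(0,18) (8,13) (11,18) (5,21)]:
  edge (0,18)–(8,13): clear
  edge (8,13)–(11,18): clear
  edge (11,18)–(5,21): clear
  edge (5,21)–(0,18): clear
  midpoint (20,7) outside
  → clear
Obstacle 3 [(0,6) (7,0) (9,2) (9,7) (2,10)]:
  edge (0,6)–(7,0): clear
  edge (7,0)–(9,2): clear
  edge (9,2)–(9,7): clear
  edge (9,7)–(2,10): clear
  edge (2,10)–(0,6): clear
  midpoint (20,7) outside
  → clear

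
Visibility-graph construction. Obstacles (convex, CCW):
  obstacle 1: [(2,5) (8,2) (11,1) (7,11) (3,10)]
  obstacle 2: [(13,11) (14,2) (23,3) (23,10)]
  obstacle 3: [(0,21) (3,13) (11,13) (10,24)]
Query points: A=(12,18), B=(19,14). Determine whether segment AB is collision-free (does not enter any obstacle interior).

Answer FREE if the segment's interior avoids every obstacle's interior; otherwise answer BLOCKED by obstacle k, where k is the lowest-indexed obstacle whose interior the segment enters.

FREE

Obstacle 1 [(2,5) (8,2) (11,1) (7,11) (3,10)]:
  edge (2,5)–(8,2): clear
  edge (8,2)–(11,1): clear
  edge (11,1)–(7,11): clear
  edge (7,11)–(3,10): clear
  edge (3,10)–(2,5): clear
  midpoint (31/2,16) outside
  → clear
Obstacle 2 [(13,11) (14,2) (23,3) (23,10)]:
  edge (13,11)–(14,2): clear
  edge (14,2)–(23,3): clear
  edge (23,3)–(23,10): clear
  edge (23,10)–(13,11): clear
  midpoint (31/2,16) outside
  → clear
Obstacle 3 [(0,21) (3,13) (11,13) (10,24)]:
  edge (0,21)–(3,13): clear
  edge (3,13)–(11,13): clear
  edge (11,13)–(10,24): clear
  edge (10,24)–(0,21): clear
  midpoint (31/2,16) outside
  → clear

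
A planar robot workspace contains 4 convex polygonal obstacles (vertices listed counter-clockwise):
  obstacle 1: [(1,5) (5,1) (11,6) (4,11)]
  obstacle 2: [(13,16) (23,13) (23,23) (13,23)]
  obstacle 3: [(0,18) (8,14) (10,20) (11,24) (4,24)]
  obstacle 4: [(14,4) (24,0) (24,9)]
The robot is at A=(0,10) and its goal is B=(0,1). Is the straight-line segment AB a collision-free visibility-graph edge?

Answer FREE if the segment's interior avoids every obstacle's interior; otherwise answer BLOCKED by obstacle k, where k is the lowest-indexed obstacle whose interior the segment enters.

FREE

Obstacle 1 [(1,5) (5,1) (11,6) (4,11)]:
  edge (1,5)–(5,1): clear
  edge (5,1)–(11,6): clear
  edge (11,6)–(4,11): clear
  edge (4,11)–(1,5): clear
  midpoint (0,11/2) outside
  → clear
Obstacle 2 [(13,16) (23,13) (23,23) (13,23)]:
  edge (13,16)–(23,13): clear
  edge (23,13)–(23,23): clear
  edge (23,23)–(13,23): clear
  edge (13,23)–(13,16): clear
  midpoint (0,11/2) outside
  → clear
Obstacle 3 [(0,18) (8,14) (10,20) (11,24) (4,24)]:
  edge (0,18)–(8,14): clear
  edge (8,14)–(10,20): clear
  edge (10,20)–(11,24): clear
  edge (11,24)–(4,24): clear
  edge (4,24)–(0,18): clear
  midpoint (0,11/2) outside
  → clear
Obstacle 4 [(14,4) (24,0) (24,9)]:
  edge (14,4)–(24,0): clear
  edge (24,0)–(24,9): clear
  edge (24,9)–(14,4): clear
  midpoint (0,11/2) outside
  → clear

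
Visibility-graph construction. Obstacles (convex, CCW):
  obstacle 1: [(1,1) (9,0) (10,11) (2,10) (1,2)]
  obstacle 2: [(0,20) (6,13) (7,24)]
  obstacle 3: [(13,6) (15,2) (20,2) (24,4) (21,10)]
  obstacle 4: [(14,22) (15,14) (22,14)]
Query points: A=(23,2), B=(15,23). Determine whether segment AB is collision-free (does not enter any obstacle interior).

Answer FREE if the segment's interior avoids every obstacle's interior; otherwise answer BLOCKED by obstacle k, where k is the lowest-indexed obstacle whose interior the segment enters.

Obstacle 1 [(1,1) (9,0) (10,11) (2,10) (1,2)]:
  edge (1,1)–(9,0): clear
  edge (9,0)–(10,11): clear
  edge (10,11)–(2,10): clear
  edge (2,10)–(1,2): clear
  edge (1,2)–(1,1): clear
  midpoint (19,25/2) outside
  → clear
Obstacle 2 [(0,20) (6,13) (7,24)]:
  edge (0,20)–(6,13): clear
  edge (6,13)–(7,24): clear
  edge (7,24)–(0,20): clear
  midpoint (19,25/2) outside
  → clear
Obstacle 3 [(13,6) (15,2) (20,2) (24,4) (21,10)]:
  edge (13,6)–(15,2): clear
  edge (15,2)–(20,2): clear
  edge (20,2)–(24,4): crosses AB
  edge (24,4)–(21,10): clear
  edge (21,10)–(13,6): crosses AB
  → BLOCKED
Obstacle 4 [(14,22) (15,14) (22,14)]:
  edge (14,22)–(15,14): clear
  edge (15,14)–(22,14): crosses AB
  edge (22,14)–(14,22): crosses AB
  → BLOCKED

BLOCKED by obstacle 3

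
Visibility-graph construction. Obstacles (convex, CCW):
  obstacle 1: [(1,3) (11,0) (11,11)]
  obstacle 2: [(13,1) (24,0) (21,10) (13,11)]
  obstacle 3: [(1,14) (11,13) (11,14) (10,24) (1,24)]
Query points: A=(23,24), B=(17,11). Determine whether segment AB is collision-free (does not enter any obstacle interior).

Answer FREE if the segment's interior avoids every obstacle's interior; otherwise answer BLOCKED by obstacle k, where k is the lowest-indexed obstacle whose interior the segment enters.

FREE

Obstacle 1 [(1,3) (11,0) (11,11)]:
  edge (1,3)–(11,0): clear
  edge (11,0)–(11,11): clear
  edge (11,11)–(1,3): clear
  midpoint (20,35/2) outside
  → clear
Obstacle 2 [(13,1) (24,0) (21,10) (13,11)]:
  edge (13,1)–(24,0): clear
  edge (24,0)–(21,10): clear
  edge (21,10)–(13,11): clear
  edge (13,11)–(13,1): clear
  midpoint (20,35/2) outside
  → clear
Obstacle 3 [(1,14) (11,13) (11,14) (10,24) (1,24)]:
  edge (1,14)–(11,13): clear
  edge (11,13)–(11,14): clear
  edge (11,14)–(10,24): clear
  edge (10,24)–(1,24): clear
  edge (1,24)–(1,14): clear
  midpoint (20,35/2) outside
  → clear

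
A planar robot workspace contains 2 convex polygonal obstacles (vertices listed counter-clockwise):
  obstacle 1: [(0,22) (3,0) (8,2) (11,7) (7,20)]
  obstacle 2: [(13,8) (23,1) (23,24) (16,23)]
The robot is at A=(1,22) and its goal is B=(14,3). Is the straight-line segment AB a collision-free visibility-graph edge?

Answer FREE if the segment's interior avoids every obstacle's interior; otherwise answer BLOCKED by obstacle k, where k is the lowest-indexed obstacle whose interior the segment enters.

BLOCKED by obstacle 1

Obstacle 1 [(0,22) (3,0) (8,2) (11,7) (7,20)]:
  edge (0,22)–(3,0): clear
  edge (3,0)–(8,2): clear
  edge (8,2)–(11,7): clear
  edge (11,7)–(7,20): crosses AB
  edge (7,20)–(0,22): crosses AB
  → BLOCKED
Obstacle 2 [(13,8) (23,1) (23,24) (16,23)]:
  edge (13,8)–(23,1): clear
  edge (23,1)–(23,24): clear
  edge (23,24)–(16,23): clear
  edge (16,23)–(13,8): clear
  midpoint (15/2,25/2) outside
  → clear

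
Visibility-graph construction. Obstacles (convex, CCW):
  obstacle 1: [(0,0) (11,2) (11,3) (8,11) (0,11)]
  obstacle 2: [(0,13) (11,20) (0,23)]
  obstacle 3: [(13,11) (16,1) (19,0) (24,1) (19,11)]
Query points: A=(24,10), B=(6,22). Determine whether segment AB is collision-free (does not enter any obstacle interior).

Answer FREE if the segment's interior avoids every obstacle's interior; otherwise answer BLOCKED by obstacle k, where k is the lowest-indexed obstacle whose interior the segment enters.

BLOCKED by obstacle 2

Obstacle 1 [(0,0) (11,2) (11,3) (8,11) (0,11)]:
  edge (0,0)–(11,2): clear
  edge (11,2)–(11,3): clear
  edge (11,3)–(8,11): clear
  edge (8,11)–(0,11): clear
  edge (0,11)–(0,0): clear
  midpoint (15,16) outside
  → clear
Obstacle 2 [(0,13) (11,20) (0,23)]:
  edge (0,13)–(11,20): crosses AB
  edge (11,20)–(0,23): crosses AB
  edge (0,23)–(0,13): clear
  → BLOCKED
Obstacle 3 [(13,11) (16,1) (19,0) (24,1) (19,11)]:
  edge (13,11)–(16,1): clear
  edge (16,1)–(19,0): clear
  edge (19,0)–(24,1): clear
  edge (24,1)–(19,11): clear
  edge (19,11)–(13,11): clear
  midpoint (15,16) outside
  → clear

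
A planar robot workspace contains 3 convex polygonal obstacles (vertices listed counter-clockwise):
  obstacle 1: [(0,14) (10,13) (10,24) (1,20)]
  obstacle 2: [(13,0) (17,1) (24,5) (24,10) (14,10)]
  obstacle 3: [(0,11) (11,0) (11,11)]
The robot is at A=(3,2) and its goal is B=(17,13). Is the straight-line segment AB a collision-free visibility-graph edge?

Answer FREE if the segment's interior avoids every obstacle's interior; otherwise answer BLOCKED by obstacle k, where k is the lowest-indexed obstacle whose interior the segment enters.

BLOCKED by obstacle 3

Obstacle 1 [(0,14) (10,13) (10,24) (1,20)]:
  edge (0,14)–(10,13): clear
  edge (10,13)–(10,24): clear
  edge (10,24)–(1,20): clear
  edge (1,20)–(0,14): clear
  midpoint (10,15/2) outside
  → clear
Obstacle 2 [(13,0) (17,1) (24,5) (24,10) (14,10)]:
  edge (13,0)–(17,1): clear
  edge (17,1)–(24,5): clear
  edge (24,5)–(24,10): clear
  edge (24,10)–(14,10): clear
  edge (14,10)–(13,0): clear
  midpoint (10,15/2) outside
  → clear
Obstacle 3 [(0,11) (11,0) (11,11)]:
  edge (0,11)–(11,0): crosses AB
  edge (11,0)–(11,11): crosses AB
  edge (11,11)–(0,11): clear
  → BLOCKED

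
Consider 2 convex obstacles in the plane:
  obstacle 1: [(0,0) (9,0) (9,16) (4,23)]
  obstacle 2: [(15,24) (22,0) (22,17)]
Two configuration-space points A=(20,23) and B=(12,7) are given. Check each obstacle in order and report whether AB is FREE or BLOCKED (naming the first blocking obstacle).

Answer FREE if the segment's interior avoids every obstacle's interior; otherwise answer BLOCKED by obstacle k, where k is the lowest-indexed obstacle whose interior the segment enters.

BLOCKED by obstacle 2

Obstacle 1 [(0,0) (9,0) (9,16) (4,23)]:
  edge (0,0)–(9,0): clear
  edge (9,0)–(9,16): clear
  edge (9,16)–(4,23): clear
  edge (4,23)–(0,0): clear
  midpoint (16,15) outside
  → clear
Obstacle 2 [(15,24) (22,0) (22,17)]:
  edge (15,24)–(22,0): crosses AB
  edge (22,0)–(22,17): clear
  edge (22,17)–(15,24): crosses AB
  → BLOCKED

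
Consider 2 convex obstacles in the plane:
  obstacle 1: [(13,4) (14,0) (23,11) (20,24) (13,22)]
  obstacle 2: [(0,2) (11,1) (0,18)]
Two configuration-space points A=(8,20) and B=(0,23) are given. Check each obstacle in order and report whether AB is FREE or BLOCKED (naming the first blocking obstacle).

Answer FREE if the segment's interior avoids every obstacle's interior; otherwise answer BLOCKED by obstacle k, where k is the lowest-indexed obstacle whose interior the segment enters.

Obstacle 1 [(13,4) (14,0) (23,11) (20,24) (13,22)]:
  edge (13,4)–(14,0): clear
  edge (14,0)–(23,11): clear
  edge (23,11)–(20,24): clear
  edge (20,24)–(13,22): clear
  edge (13,22)–(13,4): clear
  midpoint (4,43/2) outside
  → clear
Obstacle 2 [(0,2) (11,1) (0,18)]:
  edge (0,2)–(11,1): clear
  edge (11,1)–(0,18): clear
  edge (0,18)–(0,2): clear
  midpoint (4,43/2) outside
  → clear

FREE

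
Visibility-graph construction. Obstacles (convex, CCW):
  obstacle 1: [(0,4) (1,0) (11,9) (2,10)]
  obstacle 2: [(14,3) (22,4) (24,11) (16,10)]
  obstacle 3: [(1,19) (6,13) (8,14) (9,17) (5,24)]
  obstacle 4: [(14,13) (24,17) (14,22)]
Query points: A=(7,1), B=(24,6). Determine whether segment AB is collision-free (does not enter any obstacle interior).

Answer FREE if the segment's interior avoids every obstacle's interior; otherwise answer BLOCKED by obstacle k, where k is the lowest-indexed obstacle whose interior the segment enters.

Obstacle 1 [(0,4) (1,0) (11,9) (2,10)]:
  edge (0,4)–(1,0): clear
  edge (1,0)–(11,9): clear
  edge (11,9)–(2,10): clear
  edge (2,10)–(0,4): clear
  midpoint (31/2,7/2) outside
  → clear
Obstacle 2 [(14,3) (22,4) (24,11) (16,10)]:
  edge (14,3)–(22,4): clear
  edge (22,4)–(24,11): crosses AB
  edge (24,11)–(16,10): clear
  edge (16,10)–(14,3): crosses AB
  → BLOCKED
Obstacle 3 [(1,19) (6,13) (8,14) (9,17) (5,24)]:
  edge (1,19)–(6,13): clear
  edge (6,13)–(8,14): clear
  edge (8,14)–(9,17): clear
  edge (9,17)–(5,24): clear
  edge (5,24)–(1,19): clear
  midpoint (31/2,7/2) outside
  → clear
Obstacle 4 [(14,13) (24,17) (14,22)]:
  edge (14,13)–(24,17): clear
  edge (24,17)–(14,22): clear
  edge (14,22)–(14,13): clear
  midpoint (31/2,7/2) outside
  → clear

BLOCKED by obstacle 2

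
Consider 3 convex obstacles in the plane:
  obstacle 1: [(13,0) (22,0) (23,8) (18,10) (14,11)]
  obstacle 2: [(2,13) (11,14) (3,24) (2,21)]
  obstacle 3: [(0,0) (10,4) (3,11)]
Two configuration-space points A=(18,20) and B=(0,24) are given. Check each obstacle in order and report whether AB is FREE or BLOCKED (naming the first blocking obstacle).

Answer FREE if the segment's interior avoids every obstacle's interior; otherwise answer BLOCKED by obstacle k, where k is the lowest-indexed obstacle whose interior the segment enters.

Obstacle 1 [(13,0) (22,0) (23,8) (18,10) (14,11)]:
  edge (13,0)–(22,0): clear
  edge (22,0)–(23,8): clear
  edge (23,8)–(18,10): clear
  edge (18,10)–(14,11): clear
  edge (14,11)–(13,0): clear
  midpoint (9,22) outside
  → clear
Obstacle 2 [(2,13) (11,14) (3,24) (2,21)]:
  edge (2,13)–(11,14): clear
  edge (11,14)–(3,24): crosses AB
  edge (3,24)–(2,21): crosses AB
  edge (2,21)–(2,13): clear
  → BLOCKED
Obstacle 3 [(0,0) (10,4) (3,11)]:
  edge (0,0)–(10,4): clear
  edge (10,4)–(3,11): clear
  edge (3,11)–(0,0): clear
  midpoint (9,22) outside
  → clear

BLOCKED by obstacle 2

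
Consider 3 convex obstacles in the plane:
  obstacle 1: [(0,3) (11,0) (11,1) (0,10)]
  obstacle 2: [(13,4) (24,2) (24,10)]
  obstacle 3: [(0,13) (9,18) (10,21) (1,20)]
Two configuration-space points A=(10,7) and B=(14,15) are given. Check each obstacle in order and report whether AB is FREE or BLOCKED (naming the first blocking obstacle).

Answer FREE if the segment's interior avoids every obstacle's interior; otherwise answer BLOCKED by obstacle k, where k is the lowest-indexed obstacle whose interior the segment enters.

FREE

Obstacle 1 [(0,3) (11,0) (11,1) (0,10)]:
  edge (0,3)–(11,0): clear
  edge (11,0)–(11,1): clear
  edge (11,1)–(0,10): clear
  edge (0,10)–(0,3): clear
  midpoint (12,11) outside
  → clear
Obstacle 2 [(13,4) (24,2) (24,10)]:
  edge (13,4)–(24,2): clear
  edge (24,2)–(24,10): clear
  edge (24,10)–(13,4): clear
  midpoint (12,11) outside
  → clear
Obstacle 3 [(0,13) (9,18) (10,21) (1,20)]:
  edge (0,13)–(9,18): clear
  edge (9,18)–(10,21): clear
  edge (10,21)–(1,20): clear
  edge (1,20)–(0,13): clear
  midpoint (12,11) outside
  → clear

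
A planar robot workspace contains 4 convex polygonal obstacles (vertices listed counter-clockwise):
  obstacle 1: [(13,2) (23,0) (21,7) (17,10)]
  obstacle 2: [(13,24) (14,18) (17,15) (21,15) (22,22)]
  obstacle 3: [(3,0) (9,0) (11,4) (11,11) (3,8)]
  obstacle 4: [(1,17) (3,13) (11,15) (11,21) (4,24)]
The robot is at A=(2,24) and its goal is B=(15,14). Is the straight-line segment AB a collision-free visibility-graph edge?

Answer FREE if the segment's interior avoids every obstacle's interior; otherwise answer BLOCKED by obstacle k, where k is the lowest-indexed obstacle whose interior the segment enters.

BLOCKED by obstacle 4

Obstacle 1 [(13,2) (23,0) (21,7) (17,10)]:
  edge (13,2)–(23,0): clear
  edge (23,0)–(21,7): clear
  edge (21,7)–(17,10): clear
  edge (17,10)–(13,2): clear
  midpoint (17/2,19) outside
  → clear
Obstacle 2 [(13,24) (14,18) (17,15) (21,15) (22,22)]:
  edge (13,24)–(14,18): clear
  edge (14,18)–(17,15): clear
  edge (17,15)–(21,15): clear
  edge (21,15)–(22,22): clear
  edge (22,22)–(13,24): clear
  midpoint (17/2,19) outside
  → clear
Obstacle 3 [(3,0) (9,0) (11,4) (11,11) (3,8)]:
  edge (3,0)–(9,0): clear
  edge (9,0)–(11,4): clear
  edge (11,4)–(11,11): clear
  edge (11,11)–(3,8): clear
  edge (3,8)–(3,0): clear
  midpoint (17/2,19) outside
  → clear
Obstacle 4 [(1,17) (3,13) (11,15) (11,21) (4,24)]:
  edge (1,17)–(3,13): clear
  edge (3,13)–(11,15): clear
  edge (11,15)–(11,21): crosses AB
  edge (11,21)–(4,24): clear
  edge (4,24)–(1,17): crosses AB
  → BLOCKED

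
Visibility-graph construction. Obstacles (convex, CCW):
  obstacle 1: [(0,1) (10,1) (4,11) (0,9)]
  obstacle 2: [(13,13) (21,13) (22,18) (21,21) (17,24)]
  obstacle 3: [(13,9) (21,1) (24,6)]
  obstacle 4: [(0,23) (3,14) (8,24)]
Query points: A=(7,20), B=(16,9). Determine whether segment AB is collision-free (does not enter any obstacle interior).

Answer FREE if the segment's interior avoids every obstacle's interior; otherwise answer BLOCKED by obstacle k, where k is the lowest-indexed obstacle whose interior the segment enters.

Obstacle 1 [(0,1) (10,1) (4,11) (0,9)]:
  edge (0,1)–(10,1): clear
  edge (10,1)–(4,11): clear
  edge (4,11)–(0,9): clear
  edge (0,9)–(0,1): clear
  midpoint (23/2,29/2) outside
  → clear
Obstacle 2 [(13,13) (21,13) (22,18) (21,21) (17,24)]:
  edge (13,13)–(21,13): clear
  edge (21,13)–(22,18): clear
  edge (22,18)–(21,21): clear
  edge (21,21)–(17,24): clear
  edge (17,24)–(13,13): clear
  midpoint (23/2,29/2) outside
  → clear
Obstacle 3 [(13,9) (21,1) (24,6)]:
  edge (13,9)–(21,1): clear
  edge (21,1)–(24,6): clear
  edge (24,6)–(13,9): clear
  midpoint (23/2,29/2) outside
  → clear
Obstacle 4 [(0,23) (3,14) (8,24)]:
  edge (0,23)–(3,14): clear
  edge (3,14)–(8,24): clear
  edge (8,24)–(0,23): clear
  midpoint (23/2,29/2) outside
  → clear

FREE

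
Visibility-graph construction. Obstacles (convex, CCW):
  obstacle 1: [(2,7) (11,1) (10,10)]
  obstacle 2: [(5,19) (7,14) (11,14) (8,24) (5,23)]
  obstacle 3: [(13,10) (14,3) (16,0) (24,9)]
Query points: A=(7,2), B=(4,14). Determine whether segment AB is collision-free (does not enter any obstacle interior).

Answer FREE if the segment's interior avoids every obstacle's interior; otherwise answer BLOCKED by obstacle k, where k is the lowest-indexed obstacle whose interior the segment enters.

Obstacle 1 [(2,7) (11,1) (10,10)]:
  edge (2,7)–(11,1): crosses AB
  edge (11,1)–(10,10): clear
  edge (10,10)–(2,7): crosses AB
  → BLOCKED
Obstacle 2 [(5,19) (7,14) (11,14) (8,24) (5,23)]:
  edge (5,19)–(7,14): clear
  edge (7,14)–(11,14): clear
  edge (11,14)–(8,24): clear
  edge (8,24)–(5,23): clear
  edge (5,23)–(5,19): clear
  midpoint (11/2,8) outside
  → clear
Obstacle 3 [(13,10) (14,3) (16,0) (24,9)]:
  edge (13,10)–(14,3): clear
  edge (14,3)–(16,0): clear
  edge (16,0)–(24,9): clear
  edge (24,9)–(13,10): clear
  midpoint (11/2,8) outside
  → clear

BLOCKED by obstacle 1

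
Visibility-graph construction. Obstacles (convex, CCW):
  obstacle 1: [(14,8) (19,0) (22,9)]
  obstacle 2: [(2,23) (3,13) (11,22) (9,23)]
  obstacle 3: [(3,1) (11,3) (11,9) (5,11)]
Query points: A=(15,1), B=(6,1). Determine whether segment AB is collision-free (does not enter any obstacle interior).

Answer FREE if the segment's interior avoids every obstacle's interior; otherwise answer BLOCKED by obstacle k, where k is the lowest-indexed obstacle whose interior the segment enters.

FREE

Obstacle 1 [(14,8) (19,0) (22,9)]:
  edge (14,8)–(19,0): clear
  edge (19,0)–(22,9): clear
  edge (22,9)–(14,8): clear
  midpoint (21/2,1) outside
  → clear
Obstacle 2 [(2,23) (3,13) (11,22) (9,23)]:
  edge (2,23)–(3,13): clear
  edge (3,13)–(11,22): clear
  edge (11,22)–(9,23): clear
  edge (9,23)–(2,23): clear
  midpoint (21/2,1) outside
  → clear
Obstacle 3 [(3,1) (11,3) (11,9) (5,11)]:
  edge (3,1)–(11,3): clear
  edge (11,3)–(11,9): clear
  edge (11,9)–(5,11): clear
  edge (5,11)–(3,1): clear
  midpoint (21/2,1) outside
  → clear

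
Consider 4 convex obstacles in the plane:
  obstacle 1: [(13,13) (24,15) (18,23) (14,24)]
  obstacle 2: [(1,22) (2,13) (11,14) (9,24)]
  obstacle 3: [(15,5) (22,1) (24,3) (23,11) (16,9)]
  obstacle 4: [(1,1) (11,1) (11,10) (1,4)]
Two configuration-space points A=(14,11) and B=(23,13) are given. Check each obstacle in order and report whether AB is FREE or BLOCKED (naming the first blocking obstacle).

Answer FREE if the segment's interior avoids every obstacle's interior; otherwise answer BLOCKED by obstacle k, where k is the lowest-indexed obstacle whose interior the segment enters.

FREE

Obstacle 1 [(13,13) (24,15) (18,23) (14,24)]:
  edge (13,13)–(24,15): clear
  edge (24,15)–(18,23): clear
  edge (18,23)–(14,24): clear
  edge (14,24)–(13,13): clear
  midpoint (37/2,12) outside
  → clear
Obstacle 2 [(1,22) (2,13) (11,14) (9,24)]:
  edge (1,22)–(2,13): clear
  edge (2,13)–(11,14): clear
  edge (11,14)–(9,24): clear
  edge (9,24)–(1,22): clear
  midpoint (37/2,12) outside
  → clear
Obstacle 3 [(15,5) (22,1) (24,3) (23,11) (16,9)]:
  edge (15,5)–(22,1): clear
  edge (22,1)–(24,3): clear
  edge (24,3)–(23,11): clear
  edge (23,11)–(16,9): clear
  edge (16,9)–(15,5): clear
  midpoint (37/2,12) outside
  → clear
Obstacle 4 [(1,1) (11,1) (11,10) (1,4)]:
  edge (1,1)–(11,1): clear
  edge (11,1)–(11,10): clear
  edge (11,10)–(1,4): clear
  edge (1,4)–(1,1): clear
  midpoint (37/2,12) outside
  → clear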